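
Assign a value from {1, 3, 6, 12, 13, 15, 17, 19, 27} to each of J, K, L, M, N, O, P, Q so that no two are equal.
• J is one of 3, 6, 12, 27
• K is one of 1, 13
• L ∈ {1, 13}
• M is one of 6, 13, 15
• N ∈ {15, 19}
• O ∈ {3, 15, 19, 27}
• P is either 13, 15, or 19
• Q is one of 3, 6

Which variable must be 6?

M

The 8 variables together cover exactly {1, 3, 6, 12, 13, 15, 19, 27} — 8 values for 8 variables — and 12 appears only in J's list, so J = 12.
The 7 still-open variables together cover exactly {1, 3, 6, 13, 15, 19, 27} — 7 values for 7 variables — and 27 appears only in O's list, so O = 27.
The 6 still-open variables together cover exactly {1, 3, 6, 13, 15, 19} — 6 values for 6 variables — and 3 appears only in Q's list, so Q = 3.
The 5 still-open variables together cover exactly {1, 6, 13, 15, 19} — 5 values for 5 variables — and 6 appears only in M's list, so M = 6.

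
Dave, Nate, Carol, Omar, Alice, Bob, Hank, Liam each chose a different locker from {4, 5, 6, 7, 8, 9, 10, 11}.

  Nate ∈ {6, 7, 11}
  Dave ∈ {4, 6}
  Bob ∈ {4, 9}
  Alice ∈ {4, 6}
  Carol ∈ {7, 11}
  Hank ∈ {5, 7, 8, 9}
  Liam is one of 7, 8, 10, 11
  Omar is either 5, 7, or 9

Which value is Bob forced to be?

9

Among the 8 variables, 10 fits only Liam (and all 8 values in {4, 5, 6, 7, 8, 9, 10, 11} must be used), so Liam = 10.
The 7 still-open variables draw from only 7 values {4, 5, 6, 7, 8, 9, 11}, so each is used; only Hank can be 8, hence Hank = 8.
The 6 still-open variables together cover exactly {4, 5, 6, 7, 9, 11} — 6 values for 6 variables — and 5 appears only in Omar's list, so Omar = 5.
Among the 5 still-open variables, 9 fits only Bob (and all 5 values in {4, 6, 7, 9, 11} must be used), so Bob = 9.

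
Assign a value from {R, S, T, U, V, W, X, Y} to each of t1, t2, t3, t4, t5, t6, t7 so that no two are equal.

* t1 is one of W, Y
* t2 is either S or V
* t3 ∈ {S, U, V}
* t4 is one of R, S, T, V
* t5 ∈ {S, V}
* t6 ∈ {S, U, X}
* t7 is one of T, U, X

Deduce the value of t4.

t2 and t5 between them cover only {S, V} — a naked pair. Remove those values from t3, t4, t6.
That leaves t3 = U. Eliminate U elsewhere: t6, t7.
t6 has just one choice, so t6 = X. So t7 can't be X.
t7's domain is down to {T}, so t7 = T. Remove T from t4.
So t4 = R.

R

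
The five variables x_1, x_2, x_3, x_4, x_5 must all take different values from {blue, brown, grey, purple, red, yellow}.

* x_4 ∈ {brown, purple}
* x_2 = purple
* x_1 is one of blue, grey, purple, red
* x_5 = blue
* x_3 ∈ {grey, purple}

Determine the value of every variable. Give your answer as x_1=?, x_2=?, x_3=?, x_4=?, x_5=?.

x_1=red, x_2=purple, x_3=grey, x_4=brown, x_5=blue

x_2's domain is down to {purple}, so x_2 = purple. Strike purple from x_1, x_3, x_4.
x_3's domain is down to {grey}, so x_3 = grey. Remove grey from x_1.
x_4's domain is down to {brown}, so x_4 = brown.
x_5 must be blue (only option left). So x_1 can't be blue.
x_1 must be red (only option left).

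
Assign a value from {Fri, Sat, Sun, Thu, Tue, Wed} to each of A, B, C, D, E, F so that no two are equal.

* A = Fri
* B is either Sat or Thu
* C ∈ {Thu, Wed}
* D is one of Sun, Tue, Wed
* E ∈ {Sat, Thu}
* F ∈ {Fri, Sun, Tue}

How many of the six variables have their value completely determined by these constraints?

A has just one choice, so A = Fri. Remove Fri from F.
The 2 variables B and E are confined to {Sat, Thu}, which locks those values in; drop them from C.
C has just one choice, so C = Wed. Strike Wed from D.
Determined: A=Fri, C=Wed. The other variables each still have more than one consistent value. That makes 2.

2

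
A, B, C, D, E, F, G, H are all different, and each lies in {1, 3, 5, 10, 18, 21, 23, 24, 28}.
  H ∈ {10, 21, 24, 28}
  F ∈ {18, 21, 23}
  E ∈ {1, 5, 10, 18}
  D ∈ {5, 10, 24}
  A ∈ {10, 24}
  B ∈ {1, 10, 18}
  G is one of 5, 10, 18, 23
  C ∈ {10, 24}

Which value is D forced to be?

5

The 8 variables draw from only 8 values {1, 5, 10, 18, 21, 23, 24, 28}, so each is used; only H can be 28, hence H = 28.
The 7 still-open variables together cover exactly {1, 5, 10, 18, 21, 23, 24} — 7 values for 7 variables — and 21 appears only in F's list, so F = 21.
The 6 still-open variables draw from only 6 values {1, 5, 10, 18, 23, 24}, so each is used; only G can be 23, hence G = 23.
The 2 variables A and C are confined to {10, 24}, which locks those values in; drop them from B, D, E.
So D = 5.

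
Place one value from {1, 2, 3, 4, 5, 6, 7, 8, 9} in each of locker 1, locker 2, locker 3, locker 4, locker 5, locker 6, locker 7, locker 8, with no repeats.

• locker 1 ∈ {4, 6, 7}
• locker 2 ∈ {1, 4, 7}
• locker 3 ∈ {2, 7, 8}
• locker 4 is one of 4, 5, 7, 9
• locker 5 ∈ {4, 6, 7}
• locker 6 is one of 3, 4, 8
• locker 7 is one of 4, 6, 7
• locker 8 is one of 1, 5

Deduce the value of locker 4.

locker 1, locker 5, locker 7 between them cover only {4, 6, 7} — a naked triple. Remove those values from locker 2, locker 3, locker 4, locker 6.
locker 2's domain is down to {1}, so locker 2 = 1. Remove 1 from locker 8.
locker 8 has just one choice, so locker 8 = 5. Eliminate 5 elsewhere: locker 4.
So locker 4 = 9.

9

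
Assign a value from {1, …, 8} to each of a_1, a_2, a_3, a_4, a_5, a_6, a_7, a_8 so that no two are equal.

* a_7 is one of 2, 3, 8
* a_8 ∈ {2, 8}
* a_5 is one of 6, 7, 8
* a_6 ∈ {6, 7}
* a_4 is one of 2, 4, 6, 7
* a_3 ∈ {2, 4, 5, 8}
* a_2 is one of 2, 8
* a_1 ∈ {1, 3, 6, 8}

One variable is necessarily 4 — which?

a_4

The 8 variables draw from only 8 values {1, 2, 3, 4, 5, 6, 7, 8}, so each is used; only a_1 can be 1, hence a_1 = 1.
The 7 still-open variables together cover exactly {2, 3, 4, 5, 6, 7, 8} — 7 values for 7 variables — and 3 appears only in a_7's list, so a_7 = 3.
The 6 still-open variables draw from only 6 values {2, 4, 5, 6, 7, 8}, so each is used; only a_3 can be 5, hence a_3 = 5.
Among the 5 still-open variables, 4 fits only a_4 (and all 5 values in {2, 4, 6, 7, 8} must be used), so a_4 = 4.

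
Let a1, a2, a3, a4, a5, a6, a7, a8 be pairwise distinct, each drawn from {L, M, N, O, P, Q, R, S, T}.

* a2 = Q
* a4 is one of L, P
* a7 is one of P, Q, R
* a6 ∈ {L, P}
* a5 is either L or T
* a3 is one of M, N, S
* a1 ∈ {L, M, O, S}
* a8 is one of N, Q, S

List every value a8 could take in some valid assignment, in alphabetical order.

a2's domain is down to {Q}, so a2 = Q. Strike Q from a7, a8.
a4 and a6 share exactly the 2 values {L, P}; by pigeonhole those values go to them, so strike L, P from a1, a5, a7.
That leaves a5 = T.
a7 must be R (only option left).
No further eliminations apply; a8 can still be any of N, S.

N, S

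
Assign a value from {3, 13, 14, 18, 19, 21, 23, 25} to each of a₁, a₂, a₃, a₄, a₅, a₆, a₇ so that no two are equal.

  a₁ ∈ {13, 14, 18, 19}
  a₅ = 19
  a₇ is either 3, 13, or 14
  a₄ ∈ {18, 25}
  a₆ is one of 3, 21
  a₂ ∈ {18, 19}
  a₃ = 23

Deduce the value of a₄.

a₃ has just one choice, so a₃ = 23.
That leaves a₅ = 19. Strike 19 from a₁, a₂.
That leaves a₂ = 18. Strike 18 from a₁, a₄.
So a₄ = 25.

25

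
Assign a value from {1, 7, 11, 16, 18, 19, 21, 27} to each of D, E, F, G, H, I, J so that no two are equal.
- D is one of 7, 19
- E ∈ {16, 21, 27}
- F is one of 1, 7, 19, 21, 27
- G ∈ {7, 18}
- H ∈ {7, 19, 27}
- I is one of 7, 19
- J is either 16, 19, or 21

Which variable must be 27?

The 7 variables together cover exactly {1, 7, 16, 18, 19, 21, 27} — 7 values for 7 variables — and 1 appears only in F's list, so F = 1.
The 6 still-open variables draw from only 6 values {7, 16, 18, 19, 21, 27}, so each is used; only G can be 18, hence G = 18.
The 2 variables D and I are confined to {7, 19}, which locks those values in; drop them from H, J.
So 27 goes to H.

H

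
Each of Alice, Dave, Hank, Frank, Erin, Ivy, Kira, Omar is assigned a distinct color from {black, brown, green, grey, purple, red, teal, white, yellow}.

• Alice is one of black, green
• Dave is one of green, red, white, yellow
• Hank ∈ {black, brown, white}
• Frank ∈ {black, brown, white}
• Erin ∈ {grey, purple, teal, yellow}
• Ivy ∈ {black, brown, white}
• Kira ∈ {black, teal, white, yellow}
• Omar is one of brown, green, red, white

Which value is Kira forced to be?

teal

Hank, Frank, Ivy share exactly the 3 values {black, brown, white}; by pigeonhole those values go to them, so strike black, brown, white from Alice, Dave, Kira, Omar.
Alice's domain is down to {green}, so Alice = green. Strike green from Dave, Omar.
Omar's domain is down to {red}, so Omar = red. Remove red from Dave.
Dave's domain is down to {yellow}, so Dave = yellow. Strike yellow from Erin, Kira.
So Kira = teal.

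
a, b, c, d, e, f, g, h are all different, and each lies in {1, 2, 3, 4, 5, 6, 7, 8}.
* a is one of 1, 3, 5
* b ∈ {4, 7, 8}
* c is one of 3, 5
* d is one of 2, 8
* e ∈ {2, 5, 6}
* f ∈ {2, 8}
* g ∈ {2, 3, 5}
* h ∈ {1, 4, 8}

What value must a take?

The 8 variables draw from only 8 values {1, 2, 3, 4, 5, 6, 7, 8}, so each is used; only e can be 6, hence e = 6.
The 7 still-open variables draw from only 7 values {1, 2, 3, 4, 5, 7, 8}, so each is used; only b can be 7, hence b = 7.
Among the 6 still-open variables, 4 fits only h (and all 6 values in {1, 2, 3, 4, 5, 8} must be used), so h = 4.
The 5 still-open variables together cover exactly {1, 2, 3, 5, 8} — 5 values for 5 variables — and 1 appears only in a's list, so a = 1.

1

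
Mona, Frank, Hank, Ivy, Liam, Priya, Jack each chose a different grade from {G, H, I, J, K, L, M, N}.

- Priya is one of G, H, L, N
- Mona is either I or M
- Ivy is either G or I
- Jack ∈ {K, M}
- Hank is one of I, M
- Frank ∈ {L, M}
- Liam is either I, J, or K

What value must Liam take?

Mona and Hank share exactly the 2 values {I, M}; by pigeonhole those values go to them, so strike I, M from Frank, Ivy, Liam, Jack.
That leaves Frank = L. Remove L from Priya.
That leaves Ivy = G. Strike G from Priya.
Jack must be K (only option left). Remove K from Liam.
So Liam = J.

J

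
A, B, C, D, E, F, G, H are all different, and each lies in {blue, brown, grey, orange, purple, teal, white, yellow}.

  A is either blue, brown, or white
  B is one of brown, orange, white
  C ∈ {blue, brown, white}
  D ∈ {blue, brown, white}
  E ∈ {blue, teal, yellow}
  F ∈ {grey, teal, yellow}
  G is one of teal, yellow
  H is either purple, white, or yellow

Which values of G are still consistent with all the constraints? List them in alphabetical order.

Among the 8 variables, grey fits only F (and all 8 values in {blue, brown, grey, orange, purple, teal, white, yellow} must be used), so F = grey.
The 7 still-open variables draw from only 7 values {blue, brown, orange, purple, teal, white, yellow}, so each is used; only B can be orange, hence B = orange.
Among the 6 still-open variables, purple fits only H (and all 6 values in {blue, brown, purple, teal, white, yellow} must be used), so H = purple.
The 3 variables A, C, D are confined to {blue, brown, white}, which locks those values in; drop them from E.
No further eliminations apply; G can still be any of teal, yellow.

teal, yellow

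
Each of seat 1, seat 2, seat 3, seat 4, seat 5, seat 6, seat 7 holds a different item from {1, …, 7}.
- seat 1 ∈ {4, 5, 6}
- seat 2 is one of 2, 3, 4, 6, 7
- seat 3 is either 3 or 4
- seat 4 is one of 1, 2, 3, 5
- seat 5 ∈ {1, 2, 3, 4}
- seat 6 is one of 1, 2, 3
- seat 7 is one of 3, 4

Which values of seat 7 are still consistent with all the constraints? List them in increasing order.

3, 4

The 7 variables draw from only 7 values {1, 2, 3, 4, 5, 6, 7}, so each is used; only seat 2 can be 7, hence seat 2 = 7.
Among the 6 still-open variables, 6 fits only seat 1 (and all 6 values in {1, 2, 3, 4, 5, 6} must be used), so seat 1 = 6.
The 5 still-open variables draw from only 5 values {1, 2, 3, 4, 5}, so each is used; only seat 4 can be 5, hence seat 4 = 5.
The 2 variables seat 3 and seat 7 are confined to {3, 4}, which locks those values in; drop them from seat 5, seat 6.
No further eliminations apply; seat 7 can still be any of 3, 4.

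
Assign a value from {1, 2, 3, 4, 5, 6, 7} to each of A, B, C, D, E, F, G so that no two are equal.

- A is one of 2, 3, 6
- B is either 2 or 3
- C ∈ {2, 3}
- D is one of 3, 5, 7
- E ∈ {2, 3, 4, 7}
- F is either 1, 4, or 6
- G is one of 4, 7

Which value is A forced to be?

6

Among the 7 variables, 1 fits only F (and all 7 values in {1, 2, 3, 4, 5, 6, 7} must be used), so F = 1.
Among the 6 still-open variables, 5 fits only D (and all 6 values in {2, 3, 4, 5, 6, 7} must be used), so D = 5.
The 5 still-open variables draw from only 5 values {2, 3, 4, 6, 7}, so each is used; only A can be 6, hence A = 6.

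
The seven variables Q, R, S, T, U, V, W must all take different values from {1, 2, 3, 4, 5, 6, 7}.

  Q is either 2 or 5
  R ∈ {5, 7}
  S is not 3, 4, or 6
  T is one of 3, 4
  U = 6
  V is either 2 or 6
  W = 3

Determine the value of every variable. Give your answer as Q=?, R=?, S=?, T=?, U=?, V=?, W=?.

Q=5, R=7, S=1, T=4, U=6, V=2, W=3

U must be 6 (only option left). Remove 6 from V.
V has just one choice, so V = 2. Strike 2 from Q, S.
W has just one choice, so W = 3. Remove 3 from T.
Q must be 5 (only option left). Remove 5 from R, S.
R's domain is down to {7}, so R = 7. Remove 7 from S.
S's domain is down to {1}, so S = 1.
T's domain is down to {4}, so T = 4.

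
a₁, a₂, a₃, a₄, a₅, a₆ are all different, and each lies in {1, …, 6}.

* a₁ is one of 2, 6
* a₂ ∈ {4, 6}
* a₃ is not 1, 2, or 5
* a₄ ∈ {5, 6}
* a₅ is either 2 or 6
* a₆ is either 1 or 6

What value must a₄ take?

The 6 variables draw from only 6 values {1, 2, 3, 4, 5, 6}, so each is used; only a₆ can be 1, hence a₆ = 1.
The 5 still-open variables draw from only 5 values {2, 3, 4, 5, 6}, so each is used; only a₃ can be 3, hence a₃ = 3.
The 4 still-open variables draw from only 4 values {2, 4, 5, 6}, so each is used; only a₂ can be 4, hence a₂ = 4.
The 3 still-open variables draw from only 3 values {2, 5, 6}, so each is used; only a₄ can be 5, hence a₄ = 5.

5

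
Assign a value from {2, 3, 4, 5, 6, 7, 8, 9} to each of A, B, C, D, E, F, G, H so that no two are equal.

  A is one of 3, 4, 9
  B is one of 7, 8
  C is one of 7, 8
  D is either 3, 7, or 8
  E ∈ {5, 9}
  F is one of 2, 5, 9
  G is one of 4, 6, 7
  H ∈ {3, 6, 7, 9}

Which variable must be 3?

Among the 8 variables, 2 fits only F (and all 8 values in {2, 3, 4, 5, 6, 7, 8, 9} must be used), so F = 2.
The 7 still-open variables draw from only 7 values {3, 4, 5, 6, 7, 8, 9}, so each is used; only E can be 5, hence E = 5.
B and C between them cover only {7, 8} — a naked pair. Remove those values from D, G, H.
So 3 goes to D.

D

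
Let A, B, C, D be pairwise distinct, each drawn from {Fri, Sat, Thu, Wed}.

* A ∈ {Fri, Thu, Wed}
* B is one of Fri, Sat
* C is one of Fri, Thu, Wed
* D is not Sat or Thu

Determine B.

Sat

The 4 variables together cover exactly {Fri, Sat, Thu, Wed} — 4 values for 4 variables — and Sat appears only in B's list, so B = Sat.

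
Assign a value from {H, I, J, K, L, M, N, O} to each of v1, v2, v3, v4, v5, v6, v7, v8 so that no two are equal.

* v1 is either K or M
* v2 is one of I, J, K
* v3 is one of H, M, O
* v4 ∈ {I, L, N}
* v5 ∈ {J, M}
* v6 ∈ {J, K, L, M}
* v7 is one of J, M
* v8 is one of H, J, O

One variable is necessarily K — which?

v1

Among the 8 variables, N fits only v4 (and all 8 values in {H, I, J, K, L, M, N, O} must be used), so v4 = N.
The 7 still-open variables draw from only 7 values {H, I, J, K, L, M, O}, so each is used; only v2 can be I, hence v2 = I.
The 6 still-open variables together cover exactly {H, J, K, L, M, O} — 6 values for 6 variables — and L appears only in v6's list, so v6 = L.
Among the 5 still-open variables, K fits only v1 (and all 5 values in {H, J, K, M, O} must be used), so v1 = K.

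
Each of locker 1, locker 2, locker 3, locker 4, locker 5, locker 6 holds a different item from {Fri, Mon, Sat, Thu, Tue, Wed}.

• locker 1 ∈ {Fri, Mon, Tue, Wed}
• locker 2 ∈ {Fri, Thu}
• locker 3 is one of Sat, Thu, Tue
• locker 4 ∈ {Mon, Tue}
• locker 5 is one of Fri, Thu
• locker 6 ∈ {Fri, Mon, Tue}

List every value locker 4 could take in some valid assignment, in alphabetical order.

Among the 6 variables, Sat fits only locker 3 (and all 6 values in {Fri, Mon, Sat, Thu, Tue, Wed} must be used), so locker 3 = Sat.
The 5 still-open variables together cover exactly {Fri, Mon, Thu, Tue, Wed} — 5 values for 5 variables — and Wed appears only in locker 1's list, so locker 1 = Wed.
locker 2 and locker 5 between them cover only {Fri, Thu} — a naked pair. Remove those values from locker 6.
No further eliminations apply; locker 4 can still be any of Mon, Tue.

Mon, Tue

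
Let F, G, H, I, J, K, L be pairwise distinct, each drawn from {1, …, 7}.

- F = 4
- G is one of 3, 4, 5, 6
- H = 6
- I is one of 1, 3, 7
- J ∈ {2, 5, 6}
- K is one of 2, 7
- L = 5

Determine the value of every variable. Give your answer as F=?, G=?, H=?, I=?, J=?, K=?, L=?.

F has just one choice, so F = 4. Eliminate 4 elsewhere: G.
H has just one choice, so H = 6. Eliminate 6 elsewhere: G, J.
L's domain is down to {5}, so L = 5. Eliminate 5 elsewhere: G, J.
That leaves G = 3. Eliminate 3 elsewhere: I.
J must be 2 (only option left). Remove 2 from K.
K has just one choice, so K = 7. Remove 7 from I.
That leaves I = 1.

F=4, G=3, H=6, I=1, J=2, K=7, L=5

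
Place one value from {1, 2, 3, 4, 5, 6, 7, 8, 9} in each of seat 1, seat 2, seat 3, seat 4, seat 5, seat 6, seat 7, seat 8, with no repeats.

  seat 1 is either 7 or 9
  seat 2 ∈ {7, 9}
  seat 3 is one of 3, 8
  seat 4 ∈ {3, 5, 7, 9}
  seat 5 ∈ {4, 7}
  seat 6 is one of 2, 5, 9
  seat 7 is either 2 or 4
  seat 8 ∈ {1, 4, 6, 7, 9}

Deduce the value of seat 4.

3

seat 1 and seat 2 between them cover only {7, 9} — a naked pair. Remove those values from seat 4, seat 5, seat 6, seat 8.
seat 5 must be 4 (only option left). Strike 4 from seat 7, seat 8.
seat 7 has just one choice, so seat 7 = 2. So seat 6 can't be 2.
seat 6's domain is down to {5}, so seat 6 = 5. Strike 5 from seat 4.
So seat 4 = 3.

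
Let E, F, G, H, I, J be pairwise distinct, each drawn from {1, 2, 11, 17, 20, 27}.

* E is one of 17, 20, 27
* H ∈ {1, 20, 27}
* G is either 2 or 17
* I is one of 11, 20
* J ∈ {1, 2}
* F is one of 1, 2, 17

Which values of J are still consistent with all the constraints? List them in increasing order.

1, 2

The 6 variables draw from only 6 values {1, 2, 11, 17, 20, 27}, so each is used; only I can be 11, hence I = 11.
F, G, J between them cover only {1, 2, 17} — a naked triple. Remove those values from E, H.
No further eliminations apply; J can still be any of 1, 2.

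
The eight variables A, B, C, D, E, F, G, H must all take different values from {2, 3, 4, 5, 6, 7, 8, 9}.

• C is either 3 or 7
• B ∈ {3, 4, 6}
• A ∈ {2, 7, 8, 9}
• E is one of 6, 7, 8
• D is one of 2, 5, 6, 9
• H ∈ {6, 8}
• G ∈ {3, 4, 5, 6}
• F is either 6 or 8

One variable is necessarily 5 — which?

G

F and H share exactly the 2 values {6, 8}; by pigeonhole those values go to them, so strike 6, 8 from A, B, D, E, G.
E's domain is down to {7}, so E = 7. Strike 7 from A, C.
C's domain is down to {3}, so C = 3. So B, G can't be 3.
B's domain is down to {4}, so B = 4. Remove 4 from G.
So 5 goes to G.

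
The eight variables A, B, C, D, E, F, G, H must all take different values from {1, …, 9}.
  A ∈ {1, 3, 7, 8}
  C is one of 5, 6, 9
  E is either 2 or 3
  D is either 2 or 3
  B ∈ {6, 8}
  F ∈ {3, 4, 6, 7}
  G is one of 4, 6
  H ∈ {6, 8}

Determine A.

B and H between them cover only {6, 8} — a naked pair. Remove those values from A, C, F, G.
G must be 4 (only option left). Remove 4 from F.
D and E between them cover only {2, 3} — a naked pair. Remove those values from A, F.
F must be 7 (only option left). Remove 7 from A.
So A = 1.

1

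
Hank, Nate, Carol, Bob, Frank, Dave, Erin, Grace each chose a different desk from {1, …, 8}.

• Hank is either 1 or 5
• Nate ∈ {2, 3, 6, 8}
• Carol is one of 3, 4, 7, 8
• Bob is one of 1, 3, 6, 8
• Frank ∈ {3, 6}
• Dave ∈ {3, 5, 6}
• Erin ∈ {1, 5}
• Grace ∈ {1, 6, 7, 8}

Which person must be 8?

The 8 variables draw from only 8 values {1, 2, 3, 4, 5, 6, 7, 8}, so each is used; only Nate can be 2, hence Nate = 2.
The 7 still-open variables draw from only 7 values {1, 3, 4, 5, 6, 7, 8}, so each is used; only Carol can be 4, hence Carol = 4.
The 6 still-open variables together cover exactly {1, 3, 5, 6, 7, 8} — 6 values for 6 variables — and 7 appears only in Grace's list, so Grace = 7.
The 5 still-open variables draw from only 5 values {1, 3, 5, 6, 8}, so each is used; only Bob can be 8, hence Bob = 8.

Bob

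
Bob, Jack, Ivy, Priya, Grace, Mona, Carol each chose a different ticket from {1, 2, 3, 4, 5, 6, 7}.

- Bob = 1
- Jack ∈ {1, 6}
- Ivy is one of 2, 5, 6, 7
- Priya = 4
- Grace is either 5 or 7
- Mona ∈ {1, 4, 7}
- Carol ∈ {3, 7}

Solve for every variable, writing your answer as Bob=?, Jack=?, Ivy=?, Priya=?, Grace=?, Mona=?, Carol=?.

Bob's domain is down to {1}, so Bob = 1. So Jack, Mona can't be 1.
Jack has just one choice, so Jack = 6. Eliminate 6 elsewhere: Ivy.
Priya's domain is down to {4}, so Priya = 4. So Mona can't be 4.
Mona has just one choice, so Mona = 7. Strike 7 from Ivy, Grace, Carol.
Carol has just one choice, so Carol = 3.
Grace's domain is down to {5}, so Grace = 5. Strike 5 from Ivy.
Ivy has just one choice, so Ivy = 2.

Bob=1, Jack=6, Ivy=2, Priya=4, Grace=5, Mona=7, Carol=3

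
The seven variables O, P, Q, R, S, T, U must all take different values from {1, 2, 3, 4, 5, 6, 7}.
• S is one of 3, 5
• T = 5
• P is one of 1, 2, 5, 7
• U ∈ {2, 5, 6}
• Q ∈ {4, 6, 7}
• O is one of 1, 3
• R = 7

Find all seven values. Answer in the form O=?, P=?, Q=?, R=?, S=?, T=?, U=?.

O=1, P=2, Q=4, R=7, S=3, T=5, U=6

R's domain is down to {7}, so R = 7. Eliminate 7 elsewhere: P, Q.
T has just one choice, so T = 5. Strike 5 from P, S, U.
S's domain is down to {3}, so S = 3. Eliminate 3 elsewhere: O.
O has just one choice, so O = 1. Strike 1 from P.
P has just one choice, so P = 2. Strike 2 from U.
U's domain is down to {6}, so U = 6. Remove 6 from Q.
Q has just one choice, so Q = 4.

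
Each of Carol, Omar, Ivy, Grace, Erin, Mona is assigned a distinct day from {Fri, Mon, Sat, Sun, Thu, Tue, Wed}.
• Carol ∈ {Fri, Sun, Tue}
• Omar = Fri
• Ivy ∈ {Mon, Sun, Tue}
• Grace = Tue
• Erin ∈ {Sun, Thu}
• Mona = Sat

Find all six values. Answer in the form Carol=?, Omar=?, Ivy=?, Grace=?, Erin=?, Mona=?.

Carol=Sun, Omar=Fri, Ivy=Mon, Grace=Tue, Erin=Thu, Mona=Sat

Omar's domain is down to {Fri}, so Omar = Fri. So Carol can't be Fri.
That leaves Grace = Tue. Remove Tue from Carol, Ivy.
Mona must be Sat (only option left).
That leaves Carol = Sun. Eliminate Sun elsewhere: Ivy, Erin.
Ivy must be Mon (only option left).
Erin must be Thu (only option left).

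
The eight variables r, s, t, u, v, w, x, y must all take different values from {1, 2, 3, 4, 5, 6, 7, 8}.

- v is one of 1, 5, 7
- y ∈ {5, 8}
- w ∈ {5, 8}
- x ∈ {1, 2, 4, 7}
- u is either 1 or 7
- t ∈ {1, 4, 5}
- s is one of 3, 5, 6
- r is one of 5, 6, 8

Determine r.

6

The 8 variables draw from only 8 values {1, 2, 3, 4, 5, 6, 7, 8}, so each is used; only x can be 2, hence x = 2.
Among the 7 still-open variables, 3 fits only s (and all 7 values in {1, 3, 4, 5, 6, 7, 8} must be used), so s = 3.
The 6 still-open variables together cover exactly {1, 4, 5, 6, 7, 8} — 6 values for 6 variables — and 4 appears only in t's list, so t = 4.
The 5 still-open variables draw from only 5 values {1, 5, 6, 7, 8}, so each is used; only r can be 6, hence r = 6.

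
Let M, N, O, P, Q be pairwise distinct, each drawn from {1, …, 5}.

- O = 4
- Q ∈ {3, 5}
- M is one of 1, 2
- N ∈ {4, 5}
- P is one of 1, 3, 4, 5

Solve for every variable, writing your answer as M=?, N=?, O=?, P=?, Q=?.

O has just one choice, so O = 4. Eliminate 4 elsewhere: N, P.
That leaves N = 5. Eliminate 5 elsewhere: P, Q.
Q must be 3 (only option left). Remove 3 from P.
P must be 1 (only option left). Remove 1 from M.
That leaves M = 2.

M=2, N=5, O=4, P=1, Q=3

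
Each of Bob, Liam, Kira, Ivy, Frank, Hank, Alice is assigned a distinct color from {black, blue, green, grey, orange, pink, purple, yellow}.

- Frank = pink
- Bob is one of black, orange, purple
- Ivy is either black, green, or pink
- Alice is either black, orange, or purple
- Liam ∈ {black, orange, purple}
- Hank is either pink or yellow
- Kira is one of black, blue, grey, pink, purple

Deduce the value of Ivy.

Frank must be pink (only option left). So Kira, Ivy, Hank can't be pink.
That leaves Hank = yellow.
The 3 variables Bob, Liam, Alice are confined to {black, orange, purple}, which locks those values in; drop them from Kira, Ivy.
So Ivy = green.

green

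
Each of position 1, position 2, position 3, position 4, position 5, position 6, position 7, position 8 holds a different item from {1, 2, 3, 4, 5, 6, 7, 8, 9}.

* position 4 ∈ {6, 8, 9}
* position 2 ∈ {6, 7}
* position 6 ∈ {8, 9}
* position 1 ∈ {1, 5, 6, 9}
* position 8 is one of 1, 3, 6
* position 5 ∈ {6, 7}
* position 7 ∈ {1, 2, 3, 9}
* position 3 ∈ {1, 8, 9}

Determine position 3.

1

Among the 8 variables, 2 fits only position 7 (and all 8 values in {1, 2, 3, 5, 6, 7, 8, 9} must be used), so position 7 = 2.
The 7 still-open variables together cover exactly {1, 3, 5, 6, 7, 8, 9} — 7 values for 7 variables — and 3 appears only in position 8's list, so position 8 = 3.
The 6 still-open variables together cover exactly {1, 5, 6, 7, 8, 9} — 6 values for 6 variables — and 5 appears only in position 1's list, so position 1 = 5.
The 5 still-open variables draw from only 5 values {1, 6, 7, 8, 9}, so each is used; only position 3 can be 1, hence position 3 = 1.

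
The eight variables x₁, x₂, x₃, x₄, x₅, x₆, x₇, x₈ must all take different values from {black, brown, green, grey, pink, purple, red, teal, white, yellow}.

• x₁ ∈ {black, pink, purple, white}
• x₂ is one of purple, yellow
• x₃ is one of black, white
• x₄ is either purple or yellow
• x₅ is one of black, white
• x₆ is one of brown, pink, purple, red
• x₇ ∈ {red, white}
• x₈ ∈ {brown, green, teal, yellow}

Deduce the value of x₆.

brown

x₂ and x₄ share exactly the 2 values {purple, yellow}; by pigeonhole those values go to them, so strike purple, yellow from x₁, x₆, x₈.
x₃ and x₅ share exactly the 2 values {black, white}; by pigeonhole those values go to them, so strike black, white from x₁, x₇.
x₁ must be pink (only option left). Eliminate pink elsewhere: x₆.
That leaves x₇ = red. So x₆ can't be red.
So x₆ = brown.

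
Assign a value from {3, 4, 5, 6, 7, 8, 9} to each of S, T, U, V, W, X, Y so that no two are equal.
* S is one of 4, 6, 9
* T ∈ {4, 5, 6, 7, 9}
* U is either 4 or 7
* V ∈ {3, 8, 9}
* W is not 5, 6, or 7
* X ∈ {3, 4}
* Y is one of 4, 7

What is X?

3

The 7 variables draw from only 7 values {3, 4, 5, 6, 7, 8, 9}, so each is used; only T can be 5, hence T = 5.
Among the 6 still-open variables, 6 fits only S (and all 6 values in {3, 4, 6, 7, 8, 9} must be used), so S = 6.
The 2 variables U and Y are confined to {4, 7}, which locks those values in; drop them from W, X.
So X = 3.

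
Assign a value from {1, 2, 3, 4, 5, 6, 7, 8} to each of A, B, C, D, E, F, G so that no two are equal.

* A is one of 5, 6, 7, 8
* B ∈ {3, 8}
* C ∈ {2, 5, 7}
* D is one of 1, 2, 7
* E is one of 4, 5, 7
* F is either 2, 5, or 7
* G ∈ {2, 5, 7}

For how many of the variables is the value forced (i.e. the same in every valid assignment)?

2

C, F, G between them cover only {2, 5, 7} — a naked triple. Remove those values from A, D, E.
D has just one choice, so D = 1.
E must be 4 (only option left).
Determined: D=1, E=4. The other variables each still have more than one consistent value. That makes 2.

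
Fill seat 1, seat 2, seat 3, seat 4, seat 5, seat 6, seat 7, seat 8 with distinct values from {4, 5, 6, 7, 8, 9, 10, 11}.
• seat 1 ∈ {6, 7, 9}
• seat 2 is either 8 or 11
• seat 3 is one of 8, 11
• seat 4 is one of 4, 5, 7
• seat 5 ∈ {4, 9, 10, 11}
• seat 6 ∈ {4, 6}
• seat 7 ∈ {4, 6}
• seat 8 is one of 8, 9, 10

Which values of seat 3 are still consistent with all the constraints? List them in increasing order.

The 8 variables together cover exactly {4, 5, 6, 7, 8, 9, 10, 11} — 8 values for 8 variables — and 5 appears only in seat 4's list, so seat 4 = 5.
The 7 still-open variables draw from only 7 values {4, 6, 7, 8, 9, 10, 11}, so each is used; only seat 1 can be 7, hence seat 1 = 7.
The 2 variables seat 2 and seat 3 are confined to {8, 11}, which locks those values in; drop them from seat 5, seat 8.
seat 6 and seat 7 between them cover only {4, 6} — a naked pair. Remove those values from seat 5.
No further eliminations apply; seat 3 can still be any of 8, 11.

8, 11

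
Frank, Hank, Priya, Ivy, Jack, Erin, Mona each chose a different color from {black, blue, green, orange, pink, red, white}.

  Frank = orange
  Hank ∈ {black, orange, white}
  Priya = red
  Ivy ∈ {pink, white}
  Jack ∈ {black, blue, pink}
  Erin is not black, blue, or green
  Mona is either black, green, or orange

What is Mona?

Frank's domain is down to {orange}, so Frank = orange. Eliminate orange elsewhere: Hank, Erin, Mona.
Priya must be red (only option left). So Erin can't be red.
The 5 still-open variables draw from only 5 values {black, blue, green, pink, white}, so each is used; only Jack can be blue, hence Jack = blue.
The 4 still-open variables draw from only 4 values {black, green, pink, white}, so each is used; only Mona can be green, hence Mona = green.

green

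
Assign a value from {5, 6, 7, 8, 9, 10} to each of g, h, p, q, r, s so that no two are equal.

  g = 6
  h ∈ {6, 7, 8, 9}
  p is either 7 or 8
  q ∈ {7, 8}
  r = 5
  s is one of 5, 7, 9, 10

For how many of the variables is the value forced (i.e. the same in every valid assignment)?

g has just one choice, so g = 6. Strike 6 from h.
r must be 5 (only option left). Remove 5 from s.
The 4 still-open variables together cover exactly {7, 8, 9, 10} — 4 values for 4 variables — and 10 appears only in s's list, so s = 10.
The 3 still-open variables together cover exactly {7, 8, 9} — 3 values for 3 variables — and 9 appears only in h's list, so h = 9.
Determined: g=6, h=9, r=5, s=10. The other variables each still have more than one consistent value. That makes 4.

4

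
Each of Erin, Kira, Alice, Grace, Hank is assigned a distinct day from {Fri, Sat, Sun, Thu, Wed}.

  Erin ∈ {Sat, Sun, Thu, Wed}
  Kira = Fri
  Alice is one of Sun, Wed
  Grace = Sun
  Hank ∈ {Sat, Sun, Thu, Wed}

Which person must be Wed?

Kira must be Fri (only option left).
That leaves Grace = Sun. Remove Sun from Erin, Alice, Hank.
So Wed goes to Alice.

Alice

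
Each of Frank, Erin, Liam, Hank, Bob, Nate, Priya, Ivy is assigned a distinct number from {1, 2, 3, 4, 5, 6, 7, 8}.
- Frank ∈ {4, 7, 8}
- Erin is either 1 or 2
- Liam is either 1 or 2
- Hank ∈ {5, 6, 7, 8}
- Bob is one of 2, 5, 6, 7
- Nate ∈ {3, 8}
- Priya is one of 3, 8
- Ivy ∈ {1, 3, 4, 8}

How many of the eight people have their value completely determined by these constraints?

The 2 variables Erin and Liam are confined to {1, 2}, which locks those values in; drop them from Bob, Ivy.
Nate and Priya between them cover only {3, 8} — a naked pair. Remove those values from Frank, Hank, Ivy.
Ivy must be 4 (only option left). Strike 4 from Frank.
Frank must be 7 (only option left). Remove 7 from Hank, Bob.
Determined: Frank=7, Ivy=4. The other people each still have more than one consistent value. That makes 2.

2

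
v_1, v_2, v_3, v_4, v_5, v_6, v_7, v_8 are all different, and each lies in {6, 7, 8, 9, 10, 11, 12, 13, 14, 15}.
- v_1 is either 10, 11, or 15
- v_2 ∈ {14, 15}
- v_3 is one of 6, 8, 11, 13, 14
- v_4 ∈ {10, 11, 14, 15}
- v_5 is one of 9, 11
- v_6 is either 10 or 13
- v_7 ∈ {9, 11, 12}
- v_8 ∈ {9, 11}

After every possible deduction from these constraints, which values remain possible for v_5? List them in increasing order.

9, 11

v_5 and v_8 between them cover only {9, 11} — a naked pair. Remove those values from v_1, v_3, v_4, v_7.
v_7 must be 12 (only option left).
v_1, v_2, v_4 share exactly the 3 values {10, 14, 15}; by pigeonhole those values go to them, so strike 10, 14, 15 from v_3, v_6.
v_6 has just one choice, so v_6 = 13. So v_3 can't be 13.
No further eliminations apply; v_5 can still be any of 9, 11.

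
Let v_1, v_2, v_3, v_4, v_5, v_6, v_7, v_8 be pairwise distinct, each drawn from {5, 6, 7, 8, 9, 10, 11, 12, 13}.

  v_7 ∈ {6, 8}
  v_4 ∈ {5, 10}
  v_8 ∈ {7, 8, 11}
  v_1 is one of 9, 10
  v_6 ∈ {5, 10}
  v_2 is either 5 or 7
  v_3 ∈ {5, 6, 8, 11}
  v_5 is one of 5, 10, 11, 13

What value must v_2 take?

The 8 variables draw from only 8 values {5, 6, 7, 8, 9, 10, 11, 13}, so each is used; only v_1 can be 9, hence v_1 = 9.
Among the 7 still-open variables, 13 fits only v_5 (and all 7 values in {5, 6, 7, 8, 10, 11, 13} must be used), so v_5 = 13.
v_4 and v_6 between them cover only {5, 10} — a naked pair. Remove those values from v_2, v_3.
So v_2 = 7.

7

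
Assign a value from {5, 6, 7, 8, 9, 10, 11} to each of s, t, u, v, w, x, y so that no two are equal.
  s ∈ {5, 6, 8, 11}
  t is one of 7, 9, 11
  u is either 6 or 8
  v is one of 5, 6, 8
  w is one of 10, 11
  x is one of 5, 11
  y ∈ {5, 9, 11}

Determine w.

10

The 7 variables together cover exactly {5, 6, 7, 8, 9, 10, 11} — 7 values for 7 variables — and 7 appears only in t's list, so t = 7.
The 6 still-open variables together cover exactly {5, 6, 8, 9, 10, 11} — 6 values for 6 variables — and 9 appears only in y's list, so y = 9.
The 5 still-open variables together cover exactly {5, 6, 8, 10, 11} — 5 values for 5 variables — and 10 appears only in w's list, so w = 10.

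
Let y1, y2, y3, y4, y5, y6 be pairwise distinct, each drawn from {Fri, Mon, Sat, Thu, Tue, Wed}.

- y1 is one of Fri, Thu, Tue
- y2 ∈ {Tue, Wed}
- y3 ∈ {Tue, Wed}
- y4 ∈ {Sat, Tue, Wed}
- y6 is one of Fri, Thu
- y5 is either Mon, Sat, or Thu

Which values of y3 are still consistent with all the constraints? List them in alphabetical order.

The 6 variables together cover exactly {Fri, Mon, Sat, Thu, Tue, Wed} — 6 values for 6 variables — and Mon appears only in y5's list, so y5 = Mon.
The 5 still-open variables together cover exactly {Fri, Sat, Thu, Tue, Wed} — 5 values for 5 variables — and Sat appears only in y4's list, so y4 = Sat.
y2 and y3 share exactly the 2 values {Tue, Wed}; by pigeonhole those values go to them, so strike Tue, Wed from y1.
No further eliminations apply; y3 can still be any of Tue, Wed.

Tue, Wed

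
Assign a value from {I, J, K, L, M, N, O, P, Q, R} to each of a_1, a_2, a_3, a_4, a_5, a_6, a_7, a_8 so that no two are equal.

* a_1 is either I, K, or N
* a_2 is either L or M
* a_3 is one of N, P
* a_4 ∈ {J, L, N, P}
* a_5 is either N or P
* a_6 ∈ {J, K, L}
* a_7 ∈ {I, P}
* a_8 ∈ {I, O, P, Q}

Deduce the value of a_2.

M

a_3 and a_5 share exactly the 2 values {N, P}; by pigeonhole those values go to them, so strike N, P from a_1, a_4, a_7, a_8.
That leaves a_7 = I. Eliminate I elsewhere: a_1, a_8.
a_1's domain is down to {K}, so a_1 = K. Eliminate K elsewhere: a_6.
a_4 and a_6 between them cover only {J, L} — a naked pair. Remove those values from a_2.
So a_2 = M.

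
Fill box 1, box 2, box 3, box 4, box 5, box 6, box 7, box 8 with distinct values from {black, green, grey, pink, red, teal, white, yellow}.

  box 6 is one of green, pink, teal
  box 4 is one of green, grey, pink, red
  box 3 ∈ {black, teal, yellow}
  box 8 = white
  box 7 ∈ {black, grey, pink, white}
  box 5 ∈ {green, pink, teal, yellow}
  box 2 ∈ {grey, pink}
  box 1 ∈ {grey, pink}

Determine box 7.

black

box 8's domain is down to {white}, so box 8 = white. So box 7 can't be white.
Among the 7 still-open variables, red fits only box 4 (and all 7 values in {black, green, grey, pink, red, teal, yellow} must be used), so box 4 = red.
box 1 and box 2 between them cover only {grey, pink} — a naked pair. Remove those values from box 5, box 6, box 7.
So box 7 = black.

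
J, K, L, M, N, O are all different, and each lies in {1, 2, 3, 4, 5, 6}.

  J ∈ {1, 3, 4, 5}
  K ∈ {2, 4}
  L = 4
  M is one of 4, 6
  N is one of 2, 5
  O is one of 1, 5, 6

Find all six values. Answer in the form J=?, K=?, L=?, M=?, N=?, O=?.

J=3, K=2, L=4, M=6, N=5, O=1

L's domain is down to {4}, so L = 4. Eliminate 4 elsewhere: J, K, M.
M's domain is down to {6}, so M = 6. Strike 6 from O.
That leaves K = 2. So N can't be 2.
N's domain is down to {5}, so N = 5. So J, O can't be 5.
O must be 1 (only option left). Remove 1 from J.
J's domain is down to {3}, so J = 3.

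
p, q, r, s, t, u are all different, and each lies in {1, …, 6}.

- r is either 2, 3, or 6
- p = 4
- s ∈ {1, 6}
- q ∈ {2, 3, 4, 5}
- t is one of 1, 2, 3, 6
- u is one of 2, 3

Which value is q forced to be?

p's domain is down to {4}, so p = 4. So q can't be 4.
Among the 5 still-open variables, 5 fits only q (and all 5 values in {1, 2, 3, 5, 6} must be used), so q = 5.

5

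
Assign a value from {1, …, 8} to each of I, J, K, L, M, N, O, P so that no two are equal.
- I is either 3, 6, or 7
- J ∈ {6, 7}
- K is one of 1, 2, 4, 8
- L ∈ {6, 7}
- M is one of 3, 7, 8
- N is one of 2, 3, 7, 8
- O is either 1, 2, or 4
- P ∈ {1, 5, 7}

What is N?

2

The 8 variables together cover exactly {1, 2, 3, 4, 5, 6, 7, 8} — 8 values for 8 variables — and 5 appears only in P's list, so P = 5.
The 2 variables J and L are confined to {6, 7}, which locks those values in; drop them from I, M, N.
That leaves I = 3. Eliminate 3 elsewhere: M, N.
M's domain is down to {8}, so M = 8. Eliminate 8 elsewhere: K, N.
So N = 2.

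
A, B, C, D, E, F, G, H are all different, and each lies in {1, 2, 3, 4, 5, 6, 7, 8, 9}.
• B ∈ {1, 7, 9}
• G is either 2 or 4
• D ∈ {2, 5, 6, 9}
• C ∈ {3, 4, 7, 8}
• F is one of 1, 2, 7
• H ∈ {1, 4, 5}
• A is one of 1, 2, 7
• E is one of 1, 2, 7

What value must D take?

A, E, F share exactly the 3 values {1, 2, 7}; by pigeonhole those values go to them, so strike 1, 2, 7 from B, C, D, G, H.
B has just one choice, so B = 9. Remove 9 from D.
G's domain is down to {4}, so G = 4. Strike 4 from C, H.
H has just one choice, so H = 5. So D can't be 5.
So D = 6.

6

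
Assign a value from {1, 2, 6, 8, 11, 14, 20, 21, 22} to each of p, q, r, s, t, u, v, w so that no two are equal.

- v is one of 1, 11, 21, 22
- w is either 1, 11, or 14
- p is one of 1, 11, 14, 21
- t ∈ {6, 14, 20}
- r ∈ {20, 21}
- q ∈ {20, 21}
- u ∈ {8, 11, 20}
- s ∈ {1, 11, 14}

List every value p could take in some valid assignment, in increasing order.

1, 11, 14

The 8 variables together cover exactly {1, 6, 8, 11, 14, 20, 21, 22} — 8 values for 8 variables — and 6 appears only in t's list, so t = 6.
The 7 still-open variables together cover exactly {1, 8, 11, 14, 20, 21, 22} — 7 values for 7 variables — and 8 appears only in u's list, so u = 8.
The 6 still-open variables draw from only 6 values {1, 11, 14, 20, 21, 22}, so each is used; only v can be 22, hence v = 22.
q and r between them cover only {20, 21} — a naked pair. Remove those values from p.
No further eliminations apply; p can still be any of 1, 11, 14.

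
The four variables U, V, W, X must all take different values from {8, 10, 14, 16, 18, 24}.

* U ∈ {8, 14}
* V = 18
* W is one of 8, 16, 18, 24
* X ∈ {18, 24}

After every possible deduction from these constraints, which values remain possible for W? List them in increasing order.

V's domain is down to {18}, so V = 18. Remove 18 from W, X.
That leaves X = 24. Eliminate 24 elsewhere: W.
No further eliminations apply; W can still be any of 8, 16.

8, 16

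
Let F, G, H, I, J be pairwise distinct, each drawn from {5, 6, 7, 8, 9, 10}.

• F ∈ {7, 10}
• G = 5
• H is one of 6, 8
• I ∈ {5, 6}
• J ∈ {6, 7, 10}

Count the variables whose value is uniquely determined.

G's domain is down to {5}, so G = 5. So I can't be 5.
I has just one choice, so I = 6. Eliminate 6 elsewhere: H, J.
That leaves H = 8.
Determined: G=5, H=8, I=6. The other variables each still have more than one consistent value. That makes 3.

3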